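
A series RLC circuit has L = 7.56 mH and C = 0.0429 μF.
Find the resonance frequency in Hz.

Step 1 — Resonance condition Im(Z)=0 gives ω₀ = 1/√(LC).
Step 2 — ω₀ = 1/√(0.00756·4.29e-08) = 5.553e+04 rad/s.
Step 3 — f₀ = ω₀/(2π) = 8838 Hz.

f₀ = 8838 Hz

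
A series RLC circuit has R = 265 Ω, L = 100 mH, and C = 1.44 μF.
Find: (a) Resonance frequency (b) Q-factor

Step 1 — Resonance condition Im(Z)=0 gives ω₀ = 1/√(LC).
Step 2 — ω₀ = 1/√(0.1·1.44e-06) = 2635 rad/s.
Step 3 — f₀ = ω₀/(2π) = 419.4 Hz.
Step 4 — Series Q: Q = ω₀L/R = 2635·0.1/265 = 0.9944.

(a) f₀ = 419.4 Hz  (b) Q = 0.9944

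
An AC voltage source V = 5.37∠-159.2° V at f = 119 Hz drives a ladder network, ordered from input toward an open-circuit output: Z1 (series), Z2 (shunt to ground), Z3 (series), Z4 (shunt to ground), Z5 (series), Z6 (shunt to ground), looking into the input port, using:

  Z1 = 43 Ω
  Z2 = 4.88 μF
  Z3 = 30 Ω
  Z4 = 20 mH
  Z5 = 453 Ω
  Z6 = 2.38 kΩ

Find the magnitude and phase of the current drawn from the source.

Step 1 — Angular frequency: ω = 2π·f = 2π·119 = 747.7 rad/s.
Step 2 — Component impedances:
  Z1: Z = R = 43 Ω
  Z2: Z = 1/(jωC) = -j/(ω·C) = 0 - j274.1 Ω
  Z3: Z = R = 30 Ω
  Z4: Z = jωL = j·747.7·0.02 = 0 + j14.95 Ω
  Z5: Z = R = 453 Ω
  Z6: Z = R = 2380 Ω
Step 3 — Ladder network (open output): work backward from the far end, alternating series and parallel combinations. Z_in = 76.2 + j11.96 Ω = 77.14∠8.9° Ω.
Step 4 — Source phasor: V = 5.37∠-159.2° V = -5.02 - j1.907 V.
Step 5 — Ohm's law: I = V / Z_total = (-5.02 - j1.907) / (76.2 + j11.96) = -0.06813 - j0.01433 A.
Step 6 — Convert to polar: |I| = 0.06962 A, ∠I = -168.1°.

I = 0.06962∠-168.1° A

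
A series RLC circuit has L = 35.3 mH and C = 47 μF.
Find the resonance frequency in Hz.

Step 1 — Resonance condition Im(Z)=0 gives ω₀ = 1/√(LC).
Step 2 — ω₀ = 1/√(0.0353·4.7e-05) = 776.4 rad/s.
Step 3 — f₀ = ω₀/(2π) = 123.6 Hz.

f₀ = 123.6 Hz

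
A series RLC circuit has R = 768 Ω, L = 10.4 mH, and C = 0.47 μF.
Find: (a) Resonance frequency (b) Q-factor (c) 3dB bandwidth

Step 1 — Resonance condition Im(Z)=0 gives ω₀ = 1/√(LC).
Step 2 — ω₀ = 1/√(0.0104·4.7e-07) = 1.43e+04 rad/s.
Step 3 — f₀ = ω₀/(2π) = 2276 Hz.
Step 4 — Series Q: Q = ω₀L/R = 1.43e+04·0.0104/768 = 0.1937.
Step 5 — 3dB bandwidth: Δω = ω₀/Q = 7.385e+04 rad/s; BW = Δω/(2π) = 1.175e+04 Hz.

(a) f₀ = 2276 Hz  (b) Q = 0.1937  (c) BW = 1.175e+04 Hz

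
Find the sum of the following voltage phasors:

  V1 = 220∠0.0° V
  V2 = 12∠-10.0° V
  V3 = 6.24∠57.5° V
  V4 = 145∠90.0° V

Step 1 — Convert each phasor to rectangular form:
  V1 = 220·(cos(0.0°) + j·sin(0.0°)) = 220 V
  V2 = 12·(cos(-10.0°) + j·sin(-10.0°)) = 11.82 - j2.084 V
  V3 = 6.24·(cos(57.5°) + j·sin(57.5°)) = 3.353 + j5.263 V
  V4 = 145·(cos(90.0°) + j·sin(90.0°)) = 0 + j145 V
Step 2 — Sum components: V_total = 235.2 + j148.2 V.
Step 3 — Convert to polar: |V_total| = 278 V, ∠V_total = 32.2°.

V_total = 278∠32.2° V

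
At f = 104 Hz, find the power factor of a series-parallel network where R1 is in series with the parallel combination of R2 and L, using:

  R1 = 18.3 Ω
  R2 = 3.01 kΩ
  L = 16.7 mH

Step 1 — Angular frequency: ω = 2π·f = 2π·104 = 653.5 rad/s.
Step 2 — Component impedances:
  R1: Z = R = 18.3 Ω
  R2: Z = R = 3010 Ω
  L: Z = jωL = j·653.5·0.0167 = 0 + j10.91 Ω
Step 3 — Parallel branch: R2 || L = 1/(1/R2 + 1/L) = 0.03956 + j10.91 Ω.
Step 4 — Series with R1: Z_total = R1 + (R2 || L) = 18.34 + j10.91 Ω = 21.34∠30.8° Ω.
Step 5 — Power factor: PF = cos(φ) = Re(Z)/|Z| = 18.34/21.34 = 0.8594.
Step 6 — Type: Im(Z) = 10.91 ⇒ lagging (phase φ = 30.8°).

PF = 0.8594 (lagging, φ = 30.8°)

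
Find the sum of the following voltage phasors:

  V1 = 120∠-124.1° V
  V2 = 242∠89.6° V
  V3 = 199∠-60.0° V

Step 1 — Convert each phasor to rectangular form:
  V1 = 120·(cos(-124.1°) + j·sin(-124.1°)) = -67.28 - j99.37 V
  V2 = 242·(cos(89.6°) + j·sin(89.6°)) = 1.689 + j242 V
  V3 = 199·(cos(-60.0°) + j·sin(-60.0°)) = 99.5 - j172.3 V
Step 2 — Sum components: V_total = 33.91 - j29.71 V.
Step 3 — Convert to polar: |V_total| = 45.09 V, ∠V_total = -41.2°.

V_total = 45.09∠-41.2° V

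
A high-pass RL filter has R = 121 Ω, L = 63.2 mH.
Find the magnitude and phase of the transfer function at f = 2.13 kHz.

Step 1 — Angular frequency: ω = 2π·2130 = 1.338e+04 rad/s.
Step 2 — Transfer function: H(jω) = jωL/(R + jωL).
Step 3 — Numerator jωL = j·845.8; denominator R + jωL = 121 + j845.8.
Step 4 — H = 0.9799 + j0.1402.
Step 5 — Magnitude: |H| = 0.9899 (-0.1 dB); phase: φ = 8.1°.

|H| = 0.9899 (-0.1 dB), φ = 8.1°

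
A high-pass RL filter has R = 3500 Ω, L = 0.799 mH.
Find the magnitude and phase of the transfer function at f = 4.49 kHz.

Step 1 — Angular frequency: ω = 2π·4490 = 2.821e+04 rad/s.
Step 2 — Transfer function: H(jω) = jωL/(R + jωL).
Step 3 — Numerator jωL = j·22.54; denominator R + jωL = 3500 + j22.54.
Step 4 — H = 4.148e-05 + j0.00644.
Step 5 — Magnitude: |H| = 0.00644 (-43.8 dB); phase: φ = 89.6°.

|H| = 0.00644 (-43.8 dB), φ = 89.6°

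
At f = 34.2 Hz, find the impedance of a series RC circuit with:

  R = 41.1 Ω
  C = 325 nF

Step 1 — Angular frequency: ω = 2π·f = 2π·34.2 = 214.9 rad/s.
Step 2 — Component impedances:
  R: Z = R = 41.1 Ω
  C: Z = 1/(jωC) = -j/(ω·C) = 0 - j1.432e+04 Ω
Step 3 — Series combination: Z_total = R + C = 41.1 - j1.432e+04 Ω = 1.432e+04∠-89.8° Ω.

Z = 41.1 - j1.432e+04 Ω = 1.432e+04∠-89.8° Ω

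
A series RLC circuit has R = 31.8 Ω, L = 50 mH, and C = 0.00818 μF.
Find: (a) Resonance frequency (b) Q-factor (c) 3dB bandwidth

Step 1 — Resonance condition Im(Z)=0 gives ω₀ = 1/√(LC).
Step 2 — ω₀ = 1/√(0.05·8.18e-09) = 4.945e+04 rad/s.
Step 3 — f₀ = ω₀/(2π) = 7870 Hz.
Step 4 — Series Q: Q = ω₀L/R = 4.945e+04·0.05/31.8 = 77.75.
Step 5 — 3dB bandwidth: Δω = ω₀/Q = 636 rad/s; BW = Δω/(2π) = 101.2 Hz.

(a) f₀ = 7870 Hz  (b) Q = 77.75  (c) BW = 101.2 Hz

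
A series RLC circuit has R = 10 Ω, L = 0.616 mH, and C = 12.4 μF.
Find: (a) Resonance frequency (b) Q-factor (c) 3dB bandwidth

Step 1 — Resonance condition Im(Z)=0 gives ω₀ = 1/√(LC).
Step 2 — ω₀ = 1/√(0.000616·1.24e-05) = 1.144e+04 rad/s.
Step 3 — f₀ = ω₀/(2π) = 1821 Hz.
Step 4 — Series Q: Q = ω₀L/R = 1.144e+04·0.000616/10 = 0.7048.
Step 5 — 3dB bandwidth: Δω = ω₀/Q = 1.623e+04 rad/s; BW = Δω/(2π) = 2584 Hz.

(a) f₀ = 1821 Hz  (b) Q = 0.7048  (c) BW = 2584 Hz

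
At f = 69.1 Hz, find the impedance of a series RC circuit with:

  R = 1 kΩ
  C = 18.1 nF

Step 1 — Angular frequency: ω = 2π·f = 2π·69.1 = 434.2 rad/s.
Step 2 — Component impedances:
  R: Z = R = 1000 Ω
  C: Z = 1/(jωC) = -j/(ω·C) = 0 - j1.273e+05 Ω
Step 3 — Series combination: Z_total = R + C = 1000 - j1.273e+05 Ω = 1.273e+05∠-89.5° Ω.

Z = 1000 - j1.273e+05 Ω = 1.273e+05∠-89.5° Ω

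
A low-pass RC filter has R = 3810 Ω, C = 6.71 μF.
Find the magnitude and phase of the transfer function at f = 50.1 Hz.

Step 1 — Angular frequency: ω = 2π·50.1 = 314.8 rad/s.
Step 2 — Transfer function: H(jω) = 1/(1 + jωRC).
Step 3 — Denominator: 1 + jωRC = 1 + j·314.8·3810·6.71e-06 = 1 + j8.048.
Step 4 — H = 0.01521 - j0.1224.
Step 5 — Magnitude: |H| = 0.1233 (-18.2 dB); phase: φ = -82.9°.

|H| = 0.1233 (-18.2 dB), φ = -82.9°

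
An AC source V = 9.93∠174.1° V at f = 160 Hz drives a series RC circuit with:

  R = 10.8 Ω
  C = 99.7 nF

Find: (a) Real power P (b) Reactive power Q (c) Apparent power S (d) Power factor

Step 1 — Angular frequency: ω = 2π·f = 2π·160 = 1005 rad/s.
Step 2 — Component impedances:
  R: Z = R = 10.8 Ω
  C: Z = 1/(jωC) = -j/(ω·C) = 0 - j9977 Ω
Step 3 — Series combination: Z_total = R + C = 10.8 - j9977 Ω = 9977∠-89.9° Ω.
Step 4 — Source phasor: V = 9.93∠174.1° V = -9.877 + j1.021 V.
Step 5 — Current: I = V / Z = -0.0001034 - j0.0009899 A = 0.0009953∠-96.0° A.
Step 6 — Complex power: S = V·I* = 1.07e-05 - j0.009883 VA.
Step 7 — Real power: P = Re(S) = 1.07e-05 W.
Step 8 — Reactive power: Q = Im(S) = -0.009883 VAR.
Step 9 — Apparent power: |S| = 0.009883 VA.
Step 10 — Power factor: PF = P/|S| = 0.001082 (leading).

(a) P = 1.07e-05 W  (b) Q = -0.009883 VAR  (c) S = 0.009883 VA  (d) PF = 0.001082 (leading)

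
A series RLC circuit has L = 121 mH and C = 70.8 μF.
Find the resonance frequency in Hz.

Step 1 — Resonance condition Im(Z)=0 gives ω₀ = 1/√(LC).
Step 2 — ω₀ = 1/√(0.121·7.08e-05) = 341.7 rad/s.
Step 3 — f₀ = ω₀/(2π) = 54.38 Hz.

f₀ = 54.38 Hz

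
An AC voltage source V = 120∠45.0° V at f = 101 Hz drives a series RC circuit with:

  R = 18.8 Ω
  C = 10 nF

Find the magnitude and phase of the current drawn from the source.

Step 1 — Angular frequency: ω = 2π·f = 2π·101 = 634.6 rad/s.
Step 2 — Component impedances:
  R: Z = R = 18.8 Ω
  C: Z = 1/(jωC) = -j/(ω·C) = 0 - j1.576e+05 Ω
Step 3 — Series combination: Z_total = R + C = 18.8 - j1.576e+05 Ω = 1.576e+05∠-90.0° Ω.
Step 4 — Source phasor: V = 120∠45.0° V = 84.85 + j84.85 V.
Step 5 — Ohm's law: I = V / Z_total = (84.85 + j84.85) / (18.8 - j1.576e+05) = -0.0005384 + j0.0005385 A.
Step 6 — Convert to polar: |I| = 0.0007615 A, ∠I = 135.0°.

I = 0.0007615∠135.0° A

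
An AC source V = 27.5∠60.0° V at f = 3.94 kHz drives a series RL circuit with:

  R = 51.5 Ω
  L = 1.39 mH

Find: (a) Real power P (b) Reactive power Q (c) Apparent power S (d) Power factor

Step 1 — Angular frequency: ω = 2π·f = 2π·3940 = 2.476e+04 rad/s.
Step 2 — Component impedances:
  R: Z = R = 51.5 Ω
  L: Z = jωL = j·2.476e+04·0.00139 = 0 + j34.41 Ω
Step 3 — Series combination: Z_total = R + L = 51.5 + j34.41 Ω = 61.94∠33.7° Ω.
Step 4 — Source phasor: V = 27.5∠60.0° V = 13.75 + j23.82 V.
Step 5 — Current: I = V / Z = 0.3982 + j0.1964 A = 0.444∠26.3° A.
Step 6 — Complex power: S = V·I* = 10.15 + j6.783 VA.
Step 7 — Real power: P = Re(S) = 10.15 W.
Step 8 — Reactive power: Q = Im(S) = 6.783 VAR.
Step 9 — Apparent power: |S| = 12.21 VA.
Step 10 — Power factor: PF = P/|S| = 0.8315 (lagging).

(a) P = 10.15 W  (b) Q = 6.783 VAR  (c) S = 12.21 VA  (d) PF = 0.8315 (lagging)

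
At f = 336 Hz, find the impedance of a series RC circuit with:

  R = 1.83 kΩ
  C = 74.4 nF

Step 1 — Angular frequency: ω = 2π·f = 2π·336 = 2111 rad/s.
Step 2 — Component impedances:
  R: Z = R = 1830 Ω
  C: Z = 1/(jωC) = -j/(ω·C) = 0 - j6367 Ω
Step 3 — Series combination: Z_total = R + C = 1830 - j6367 Ω = 6624∠-74.0° Ω.

Z = 1830 - j6367 Ω = 6624∠-74.0° Ω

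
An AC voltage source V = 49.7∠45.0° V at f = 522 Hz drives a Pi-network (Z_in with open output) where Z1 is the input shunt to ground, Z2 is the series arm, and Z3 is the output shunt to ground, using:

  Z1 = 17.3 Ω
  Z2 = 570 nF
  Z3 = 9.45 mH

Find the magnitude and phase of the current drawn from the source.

Step 1 — Angular frequency: ω = 2π·f = 2π·522 = 3280 rad/s.
Step 2 — Component impedances:
  Z1: Z = R = 17.3 Ω
  Z2: Z = 1/(jωC) = -j/(ω·C) = 0 - j534.9 Ω
  Z3: Z = jωL = j·3280·0.00945 = 0 + j30.99 Ω
Step 3 — With open output, the series arm Z2 and the output shunt Z3 appear in series to ground: Z2 + Z3 = 0 - j503.9 Ω.
Step 4 — Parallel with input shunt Z1: Z_in = Z1 || (Z2 + Z3) = 17.28 - j0.5932 Ω = 17.29∠-2.0° Ω.
Step 5 — Source phasor: V = 49.7∠45.0° V = 35.14 + j35.14 V.
Step 6 — Ohm's law: I = V / Z_total = (35.14 + j35.14) / (17.28 - j0.5932) = 1.962 + j2.101 A.
Step 7 — Convert to polar: |I| = 2.875 A, ∠I = 47.0°.

I = 2.875∠47.0° A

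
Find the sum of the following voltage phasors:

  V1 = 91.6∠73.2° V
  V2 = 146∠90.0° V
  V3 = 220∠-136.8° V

Step 1 — Convert each phasor to rectangular form:
  V1 = 91.6·(cos(73.2°) + j·sin(73.2°)) = 26.48 + j87.69 V
  V2 = 146·(cos(90.0°) + j·sin(90.0°)) = 0 + j146 V
  V3 = 220·(cos(-136.8°) + j·sin(-136.8°)) = -160.4 - j150.6 V
Step 2 — Sum components: V_total = -133.9 + j83.09 V.
Step 3 — Convert to polar: |V_total| = 157.6 V, ∠V_total = 148.2°.

V_total = 157.6∠148.2° V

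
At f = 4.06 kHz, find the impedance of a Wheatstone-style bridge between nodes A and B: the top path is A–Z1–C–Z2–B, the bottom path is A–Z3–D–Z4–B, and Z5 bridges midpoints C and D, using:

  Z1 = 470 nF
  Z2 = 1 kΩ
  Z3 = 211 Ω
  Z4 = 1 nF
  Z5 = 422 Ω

Step 1 — Angular frequency: ω = 2π·f = 2π·4060 = 2.551e+04 rad/s.
Step 2 — Component impedances:
  Z1: Z = 1/(jωC) = -j/(ω·C) = 0 - j83.41 Ω
  Z2: Z = R = 1000 Ω
  Z3: Z = R = 211 Ω
  Z4: Z = 1/(jωC) = -j/(ω·C) = 0 - j3.92e+04 Ω
  Z5: Z = R = 422 Ω
Step 3 — Bridge requires nodal analysis (the Z5 bridge couples midpoints C and D, so the two paths cannot be reduced to a simple series/parallel combination). Setting node B to ground and injecting 1 A at node A, the 3-node admittance system at A, C, D solves to V_A = Z_AB = 1007 - j107.7 Ω = 1013∠-6.1° Ω.

Z = 1007 - j107.7 Ω = 1013∠-6.1° Ω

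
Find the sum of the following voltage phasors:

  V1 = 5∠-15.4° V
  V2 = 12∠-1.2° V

Step 1 — Convert each phasor to rectangular form:
  V1 = 5·(cos(-15.4°) + j·sin(-15.4°)) = 4.82 - j1.328 V
  V2 = 12·(cos(-1.2°) + j·sin(-1.2°)) = 12 - j0.2513 V
Step 2 — Sum components: V_total = 16.82 - j1.579 V.
Step 3 — Convert to polar: |V_total| = 16.89 V, ∠V_total = -5.4°.

V_total = 16.89∠-5.4° V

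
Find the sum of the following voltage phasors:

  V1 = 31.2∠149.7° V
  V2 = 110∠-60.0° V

Step 1 — Convert each phasor to rectangular form:
  V1 = 31.2·(cos(149.7°) + j·sin(149.7°)) = -26.94 + j15.74 V
  V2 = 110·(cos(-60.0°) + j·sin(-60.0°)) = 55 - j95.26 V
Step 2 — Sum components: V_total = 28.06 - j79.52 V.
Step 3 — Convert to polar: |V_total| = 84.33 V, ∠V_total = -70.6°.

V_total = 84.33∠-70.6° V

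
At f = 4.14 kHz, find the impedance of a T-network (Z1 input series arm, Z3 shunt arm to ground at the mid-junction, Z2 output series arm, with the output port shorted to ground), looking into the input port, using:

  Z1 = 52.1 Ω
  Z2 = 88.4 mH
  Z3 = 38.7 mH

Step 1 — Angular frequency: ω = 2π·f = 2π·4140 = 2.601e+04 rad/s.
Step 2 — Component impedances:
  Z1: Z = R = 52.1 Ω
  Z2: Z = jωL = j·2.601e+04·0.0884 = 0 + j2299 Ω
  Z3: Z = jωL = j·2.601e+04·0.0387 = 0 + j1007 Ω
Step 3 — With the output port shorted to ground, the output series arm Z2 runs from the junction to ground; the shunt arm Z3 also runs from the junction to ground. They appear in parallel: Z3 || Z2 = 0 + j700.2 Ω.
Step 4 — Series with input arm Z1: Z_in = Z1 + (Z3 || Z2) = 52.1 + j700.2 Ω = 702.1∠85.7° Ω.

Z = 52.1 + j700.2 Ω = 702.1∠85.7° Ω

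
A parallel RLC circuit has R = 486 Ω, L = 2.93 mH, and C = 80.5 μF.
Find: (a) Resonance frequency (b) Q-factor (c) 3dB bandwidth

Step 1 — Resonance: ω₀ = 1/√(LC) = 1/√(0.00293·8.05e-05) = 2059 rad/s.
Step 2 — f₀ = ω₀/(2π) = 327.7 Hz.
Step 3 — Parallel Q: Q = R/(ω₀L) = 486/(2059·0.00293) = 80.56.
Step 4 — Bandwidth: Δω = ω₀/Q = 25.56 rad/s; BW = Δω/(2π) = 4.068 Hz.

(a) f₀ = 327.7 Hz  (b) Q = 80.56  (c) BW = 4.068 Hz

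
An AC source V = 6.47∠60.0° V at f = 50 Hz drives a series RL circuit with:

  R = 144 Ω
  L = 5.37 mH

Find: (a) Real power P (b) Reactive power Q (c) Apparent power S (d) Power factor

Step 1 — Angular frequency: ω = 2π·f = 2π·50 = 314.2 rad/s.
Step 2 — Component impedances:
  R: Z = R = 144 Ω
  L: Z = jωL = j·314.2·0.00537 = 0 + j1.687 Ω
Step 3 — Series combination: Z_total = R + L = 144 + j1.687 Ω = 144∠0.7° Ω.
Step 4 — Source phasor: V = 6.47∠60.0° V = 3.235 + j5.603 V.
Step 5 — Current: I = V / Z = 0.02292 + j0.03864 A = 0.04493∠59.3° A.
Step 6 — Complex power: S = V·I* = 0.2907 + j0.003405 VA.
Step 7 — Real power: P = Re(S) = 0.2907 W.
Step 8 — Reactive power: Q = Im(S) = 0.003405 VAR.
Step 9 — Apparent power: |S| = 0.2907 VA.
Step 10 — Power factor: PF = P/|S| = 0.9999 (lagging).

(a) P = 0.2907 W  (b) Q = 0.003405 VAR  (c) S = 0.2907 VA  (d) PF = 0.9999 (lagging)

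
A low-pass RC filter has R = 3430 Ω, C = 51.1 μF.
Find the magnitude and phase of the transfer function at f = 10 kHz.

Step 1 — Angular frequency: ω = 2π·1e+04 = 6.283e+04 rad/s.
Step 2 — Transfer function: H(jω) = 1/(1 + jωRC).
Step 3 — Denominator: 1 + jωRC = 1 + j·6.283e+04·3430·5.11e-05 = 1 + j1.101e+04.
Step 4 — H = 8.245e-09 - j9.08e-05.
Step 5 — Magnitude: |H| = 9.08e-05 (-80.8 dB); phase: φ = -90.0°.

|H| = 9.08e-05 (-80.8 dB), φ = -90.0°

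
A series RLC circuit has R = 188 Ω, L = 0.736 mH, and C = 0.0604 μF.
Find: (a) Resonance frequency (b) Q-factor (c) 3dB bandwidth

Step 1 — Resonance: ω₀ = 1/√(LC) = 1/√(0.000736·6.04e-08) = 1.5e+05 rad/s.
Step 2 — f₀ = ω₀/(2π) = 2.387e+04 Hz.
Step 3 — Series Q: Q = ω₀L/R = 1.5e+05·0.000736/188 = 0.5872.
Step 4 — Bandwidth: Δω = ω₀/Q = 2.554e+05 rad/s; BW = Δω/(2π) = 4.065e+04 Hz.

(a) f₀ = 2.387e+04 Hz  (b) Q = 0.5872  (c) BW = 4.065e+04 Hz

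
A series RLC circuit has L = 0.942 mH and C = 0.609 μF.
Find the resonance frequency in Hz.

Step 1 — Resonance condition Im(Z)=0 gives ω₀ = 1/√(LC).
Step 2 — ω₀ = 1/√(0.000942·6.09e-07) = 4.175e+04 rad/s.
Step 3 — f₀ = ω₀/(2π) = 6645 Hz.

f₀ = 6645 Hz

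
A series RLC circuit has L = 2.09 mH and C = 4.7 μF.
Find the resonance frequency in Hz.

Step 1 — Resonance condition Im(Z)=0 gives ω₀ = 1/√(LC).
Step 2 — ω₀ = 1/√(0.00209·4.7e-06) = 1.009e+04 rad/s.
Step 3 — f₀ = ω₀/(2π) = 1606 Hz.

f₀ = 1606 Hz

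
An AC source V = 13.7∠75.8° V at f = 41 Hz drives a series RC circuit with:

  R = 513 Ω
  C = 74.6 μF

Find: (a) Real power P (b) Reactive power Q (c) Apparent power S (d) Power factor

Step 1 — Angular frequency: ω = 2π·f = 2π·41 = 257.6 rad/s.
Step 2 — Component impedances:
  R: Z = R = 513 Ω
  C: Z = 1/(jωC) = -j/(ω·C) = 0 - j52.04 Ω
Step 3 — Series combination: Z_total = R + C = 513 - j52.04 Ω = 515.6∠-5.8° Ω.
Step 4 — Source phasor: V = 13.7∠75.8° V = 3.361 + j13.28 V.
Step 5 — Current: I = V / Z = 0.003885 + j0.02628 A = 0.02657∠81.6° A.
Step 6 — Complex power: S = V·I* = 0.3621 - j0.03673 VA.
Step 7 — Real power: P = Re(S) = 0.3621 W.
Step 8 — Reactive power: Q = Im(S) = -0.03673 VAR.
Step 9 — Apparent power: |S| = 0.364 VA.
Step 10 — Power factor: PF = P/|S| = 0.9949 (leading).

(a) P = 0.3621 W  (b) Q = -0.03673 VAR  (c) S = 0.364 VA  (d) PF = 0.9949 (leading)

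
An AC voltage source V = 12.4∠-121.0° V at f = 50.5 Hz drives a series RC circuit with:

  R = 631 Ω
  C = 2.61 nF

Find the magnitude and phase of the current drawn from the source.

Step 1 — Angular frequency: ω = 2π·f = 2π·50.5 = 317.3 rad/s.
Step 2 — Component impedances:
  R: Z = R = 631 Ω
  C: Z = 1/(jωC) = -j/(ω·C) = 0 - j1.208e+06 Ω
Step 3 — Series combination: Z_total = R + C = 631 - j1.208e+06 Ω = 1.208e+06∠-90.0° Ω.
Step 4 — Source phasor: V = 12.4∠-121.0° V = -6.386 - j10.63 V.
Step 5 — Ohm's law: I = V / Z_total = (-6.386 - j10.63) / (631 - j1.208e+06) = 8.8e-06 - j5.294e-06 A.
Step 6 — Convert to polar: |I| = 1.027e-05 A, ∠I = -31.0°.

I = 1.027e-05∠-31.0° A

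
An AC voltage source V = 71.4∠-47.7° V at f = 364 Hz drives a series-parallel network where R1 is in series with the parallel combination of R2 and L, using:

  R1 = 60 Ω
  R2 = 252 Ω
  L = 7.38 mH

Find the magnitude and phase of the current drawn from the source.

Step 1 — Angular frequency: ω = 2π·f = 2π·364 = 2287 rad/s.
Step 2 — Component impedances:
  R1: Z = R = 60 Ω
  R2: Z = R = 252 Ω
  L: Z = jωL = j·2287·0.00738 = 0 + j16.88 Ω
Step 3 — Parallel branch: R2 || L = 1/(1/R2 + 1/L) = 1.125 + j16.8 Ω.
Step 4 — Series with R1: Z_total = R1 + (R2 || L) = 61.13 + j16.8 Ω = 63.39∠15.4° Ω.
Step 5 — Source phasor: V = 71.4∠-47.7° V = 48.05 - j52.81 V.
Step 6 — Ohm's law: I = V / Z_total = (48.05 - j52.81) / (61.13 + j16.8) = 0.5101 - j1.004 A.
Step 7 — Convert to polar: |I| = 1.126 A, ∠I = -63.1°.

I = 1.126∠-63.1° A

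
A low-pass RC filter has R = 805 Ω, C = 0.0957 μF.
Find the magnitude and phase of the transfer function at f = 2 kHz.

Step 1 — Angular frequency: ω = 2π·2000 = 1.257e+04 rad/s.
Step 2 — Transfer function: H(jω) = 1/(1 + jωRC).
Step 3 — Denominator: 1 + jωRC = 1 + j·1.257e+04·805·9.57e-08 = 1 + j0.9681.
Step 4 — H = 0.5162 - j0.4997.
Step 5 — Magnitude: |H| = 0.7185 (-2.9 dB); phase: φ = -44.1°.

|H| = 0.7185 (-2.9 dB), φ = -44.1°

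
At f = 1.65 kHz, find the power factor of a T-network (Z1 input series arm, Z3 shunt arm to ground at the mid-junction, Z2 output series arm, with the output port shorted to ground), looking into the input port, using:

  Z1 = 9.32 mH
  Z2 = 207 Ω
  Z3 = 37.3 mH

Step 1 — Angular frequency: ω = 2π·f = 2π·1650 = 1.037e+04 rad/s.
Step 2 — Component impedances:
  Z1: Z = jωL = j·1.037e+04·0.00932 = 0 + j96.62 Ω
  Z2: Z = R = 207 Ω
  Z3: Z = jωL = j·1.037e+04·0.0373 = 0 + j386.7 Ω
Step 3 — With the output port shorted to ground, the output series arm Z2 runs from the junction to ground; the shunt arm Z3 also runs from the junction to ground. They appear in parallel: Z3 || Z2 = 160.9 + j86.13 Ω.
Step 4 — Series with input arm Z1: Z_in = Z1 + (Z3 || Z2) = 160.9 + j182.8 Ω = 243.5∠48.6° Ω.
Step 5 — Power factor: PF = cos(φ) = Re(Z)/|Z| = 160.9/243.5 = 0.6608.
Step 6 — Type: Im(Z) = 182.8 ⇒ lagging (phase φ = 48.6°).

PF = 0.6608 (lagging, φ = 48.6°)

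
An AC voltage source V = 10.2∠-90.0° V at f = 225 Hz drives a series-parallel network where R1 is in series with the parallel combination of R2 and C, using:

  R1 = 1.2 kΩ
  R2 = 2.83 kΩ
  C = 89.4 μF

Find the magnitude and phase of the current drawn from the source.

Step 1 — Angular frequency: ω = 2π·f = 2π·225 = 1414 rad/s.
Step 2 — Component impedances:
  R1: Z = R = 1200 Ω
  R2: Z = R = 2830 Ω
  C: Z = 1/(jωC) = -j/(ω·C) = 0 - j7.912 Ω
Step 3 — Parallel branch: R2 || C = 1/(1/R2 + 1/C) = 0.02212 - j7.912 Ω.
Step 4 — Series with R1: Z_total = R1 + (R2 || C) = 1200 - j7.912 Ω = 1200∠-0.4° Ω.
Step 5 — Source phasor: V = 10.2∠-90.0° V = 0 - j10.2 V.
Step 6 — Ohm's law: I = V / Z_total = (0 - j10.2) / (1200 - j7.912) = 5.604e-05 - j0.008499 A.
Step 7 — Convert to polar: |I| = 0.0085 A, ∠I = -89.6°.

I = 0.0085∠-89.6° A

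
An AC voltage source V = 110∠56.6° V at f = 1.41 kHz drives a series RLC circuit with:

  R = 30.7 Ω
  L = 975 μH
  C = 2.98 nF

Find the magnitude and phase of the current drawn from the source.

Step 1 — Angular frequency: ω = 2π·f = 2π·1410 = 8859 rad/s.
Step 2 — Component impedances:
  R: Z = R = 30.7 Ω
  L: Z = jωL = j·8859·0.000975 = 0 + j8.638 Ω
  C: Z = 1/(jωC) = -j/(ω·C) = 0 - j3.788e+04 Ω
Step 3 — Series combination: Z_total = R + L + C = 30.7 - j3.787e+04 Ω = 3.787e+04∠-90.0° Ω.
Step 4 — Source phasor: V = 110∠56.6° V = 60.55 + j91.83 V.
Step 5 — Ohm's law: I = V / Z_total = (60.55 + j91.83) / (30.7 - j3.787e+04) = -0.002424 + j0.001601 A.
Step 6 — Convert to polar: |I| = 0.002905 A, ∠I = 146.6°.

I = 0.002905∠146.6° A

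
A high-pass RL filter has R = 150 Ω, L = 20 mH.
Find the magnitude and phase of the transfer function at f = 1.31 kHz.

Step 1 — Angular frequency: ω = 2π·1310 = 8231 rad/s.
Step 2 — Transfer function: H(jω) = jωL/(R + jωL).
Step 3 — Numerator jωL = j·164.6; denominator R + jωL = 150 + j164.6.
Step 4 — H = 0.5464 + j0.4978.
Step 5 — Magnitude: |H| = 0.7392 (-2.6 dB); phase: φ = 42.3°.

|H| = 0.7392 (-2.6 dB), φ = 42.3°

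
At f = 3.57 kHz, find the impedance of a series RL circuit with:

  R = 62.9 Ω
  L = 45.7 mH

Step 1 — Angular frequency: ω = 2π·f = 2π·3570 = 2.243e+04 rad/s.
Step 2 — Component impedances:
  R: Z = R = 62.9 Ω
  L: Z = jωL = j·2.243e+04·0.0457 = 0 + j1025 Ω
Step 3 — Series combination: Z_total = R + L = 62.9 + j1025 Ω = 1027∠86.5° Ω.

Z = 62.9 + j1025 Ω = 1027∠86.5° Ω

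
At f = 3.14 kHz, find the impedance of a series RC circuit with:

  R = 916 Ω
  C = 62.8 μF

Step 1 — Angular frequency: ω = 2π·f = 2π·3140 = 1.973e+04 rad/s.
Step 2 — Component impedances:
  R: Z = R = 916 Ω
  C: Z = 1/(jωC) = -j/(ω·C) = 0 - j0.8071 Ω
Step 3 — Series combination: Z_total = R + C = 916 - j0.8071 Ω = 916∠-0.1° Ω.

Z = 916 - j0.8071 Ω = 916∠-0.1° Ω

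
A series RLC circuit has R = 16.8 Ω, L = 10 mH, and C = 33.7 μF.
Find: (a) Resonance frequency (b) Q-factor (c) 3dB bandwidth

Step 1 — Resonance: ω₀ = 1/√(LC) = 1/√(0.01·3.37e-05) = 1723 rad/s.
Step 2 — f₀ = ω₀/(2π) = 274.2 Hz.
Step 3 — Series Q: Q = ω₀L/R = 1723·0.01/16.8 = 1.025.
Step 4 — Bandwidth: Δω = ω₀/Q = 1680 rad/s; BW = Δω/(2π) = 267.4 Hz.

(a) f₀ = 274.2 Hz  (b) Q = 1.025  (c) BW = 267.4 Hz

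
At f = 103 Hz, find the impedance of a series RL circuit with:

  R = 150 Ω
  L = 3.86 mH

Step 1 — Angular frequency: ω = 2π·f = 2π·103 = 647.2 rad/s.
Step 2 — Component impedances:
  R: Z = R = 150 Ω
  L: Z = jωL = j·647.2·0.00386 = 0 + j2.498 Ω
Step 3 — Series combination: Z_total = R + L = 150 + j2.498 Ω = 150∠1.0° Ω.

Z = 150 + j2.498 Ω = 150∠1.0° Ω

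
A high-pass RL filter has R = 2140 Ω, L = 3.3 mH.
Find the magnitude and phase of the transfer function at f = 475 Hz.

Step 1 — Angular frequency: ω = 2π·475 = 2985 rad/s.
Step 2 — Transfer function: H(jω) = jωL/(R + jωL).
Step 3 — Numerator jωL = j·9.849; denominator R + jωL = 2140 + j9.849.
Step 4 — H = 2.118e-05 + j0.004602.
Step 5 — Magnitude: |H| = 0.004602 (-46.7 dB); phase: φ = 89.7°.

|H| = 0.004602 (-46.7 dB), φ = 89.7°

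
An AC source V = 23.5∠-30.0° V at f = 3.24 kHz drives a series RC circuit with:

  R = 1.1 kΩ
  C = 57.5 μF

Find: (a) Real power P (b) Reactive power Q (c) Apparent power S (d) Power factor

Step 1 — Angular frequency: ω = 2π·f = 2π·3240 = 2.036e+04 rad/s.
Step 2 — Component impedances:
  R: Z = R = 1100 Ω
  C: Z = 1/(jωC) = -j/(ω·C) = 0 - j0.8543 Ω
Step 3 — Series combination: Z_total = R + C = 1100 - j0.8543 Ω = 1100∠-0.0° Ω.
Step 4 — Source phasor: V = 23.5∠-30.0° V = 20.35 - j11.75 V.
Step 5 — Current: I = V / Z = 0.01851 - j0.01067 A = 0.02136∠-30.0° A.
Step 6 — Complex power: S = V·I* = 0.502 - j0.0003899 VA.
Step 7 — Real power: P = Re(S) = 0.502 W.
Step 8 — Reactive power: Q = Im(S) = -0.0003899 VAR.
Step 9 — Apparent power: |S| = 0.502 VA.
Step 10 — Power factor: PF = P/|S| = 1 (leading).

(a) P = 0.502 W  (b) Q = -0.0003899 VAR  (c) S = 0.502 VA  (d) PF = 1 (leading)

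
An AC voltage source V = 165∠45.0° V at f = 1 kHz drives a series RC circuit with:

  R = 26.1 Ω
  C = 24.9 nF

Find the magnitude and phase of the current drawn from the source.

Step 1 — Angular frequency: ω = 2π·f = 2π·1000 = 6283 rad/s.
Step 2 — Component impedances:
  R: Z = R = 26.1 Ω
  C: Z = 1/(jωC) = -j/(ω·C) = 0 - j6392 Ω
Step 3 — Series combination: Z_total = R + C = 26.1 - j6392 Ω = 6392∠-89.8° Ω.
Step 4 — Source phasor: V = 165∠45.0° V = 116.7 + j116.7 V.
Step 5 — Ohm's law: I = V / Z_total = (116.7 + j116.7) / (26.1 - j6392) = -0.01818 + j0.01833 A.
Step 6 — Convert to polar: |I| = 0.02581 A, ∠I = 134.8°.

I = 0.02581∠134.8° A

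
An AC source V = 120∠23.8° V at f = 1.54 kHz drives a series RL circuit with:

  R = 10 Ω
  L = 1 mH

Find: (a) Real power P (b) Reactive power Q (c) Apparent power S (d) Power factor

Step 1 — Angular frequency: ω = 2π·f = 2π·1540 = 9676 rad/s.
Step 2 — Component impedances:
  R: Z = R = 10 Ω
  L: Z = jωL = j·9676·0.001 = 0 + j9.676 Ω
Step 3 — Series combination: Z_total = R + L = 10 + j9.676 Ω = 13.91∠44.1° Ω.
Step 4 — Source phasor: V = 120∠23.8° V = 109.8 + j48.43 V.
Step 5 — Current: I = V / Z = 8.09 - j2.986 A = 8.624∠-20.3° A.
Step 6 — Complex power: S = V·I* = 743.7 + j719.6 VA.
Step 7 — Real power: P = Re(S) = 743.7 W.
Step 8 — Reactive power: Q = Im(S) = 719.6 VAR.
Step 9 — Apparent power: |S| = 1035 VA.
Step 10 — Power factor: PF = P/|S| = 0.7186 (lagging).

(a) P = 743.7 W  (b) Q = 719.6 VAR  (c) S = 1035 VA  (d) PF = 0.7186 (lagging)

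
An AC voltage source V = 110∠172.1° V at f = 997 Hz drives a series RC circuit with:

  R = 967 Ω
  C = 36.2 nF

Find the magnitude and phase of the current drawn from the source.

Step 1 — Angular frequency: ω = 2π·f = 2π·997 = 6264 rad/s.
Step 2 — Component impedances:
  R: Z = R = 967 Ω
  C: Z = 1/(jωC) = -j/(ω·C) = 0 - j4410 Ω
Step 3 — Series combination: Z_total = R + C = 967 - j4410 Ω = 4515∠-77.6° Ω.
Step 4 — Source phasor: V = 110∠172.1° V = -109 + j15.12 V.
Step 5 — Ohm's law: I = V / Z_total = (-109 + j15.12) / (967 - j4410) = -0.008441 - j0.02286 A.
Step 6 — Convert to polar: |I| = 0.02437 A, ∠I = -110.3°.

I = 0.02437∠-110.3° A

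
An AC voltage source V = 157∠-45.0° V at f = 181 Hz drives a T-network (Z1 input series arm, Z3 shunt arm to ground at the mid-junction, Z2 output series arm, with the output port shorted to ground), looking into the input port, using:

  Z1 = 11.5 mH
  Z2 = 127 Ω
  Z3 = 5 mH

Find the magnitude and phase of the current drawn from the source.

Step 1 — Angular frequency: ω = 2π·f = 2π·181 = 1137 rad/s.
Step 2 — Component impedances:
  Z1: Z = jωL = j·1137·0.0115 = 0 + j13.08 Ω
  Z2: Z = R = 127 Ω
  Z3: Z = jωL = j·1137·0.005 = 0 + j5.686 Ω
Step 3 — With the output port shorted to ground, the output series arm Z2 runs from the junction to ground; the shunt arm Z3 also runs from the junction to ground. They appear in parallel: Z3 || Z2 = 0.2541 + j5.675 Ω.
Step 4 — Series with input arm Z1: Z_in = Z1 + (Z3 || Z2) = 0.2541 + j18.75 Ω = 18.76∠89.2° Ω.
Step 5 — Source phasor: V = 157∠-45.0° V = 111 - j111 V.
Step 6 — Ohm's law: I = V / Z_total = (111 - j111) / (0.2541 + j18.75) = -5.839 - j5.999 A.
Step 7 — Convert to polar: |I| = 8.371 A, ∠I = -134.2°.

I = 8.371∠-134.2° A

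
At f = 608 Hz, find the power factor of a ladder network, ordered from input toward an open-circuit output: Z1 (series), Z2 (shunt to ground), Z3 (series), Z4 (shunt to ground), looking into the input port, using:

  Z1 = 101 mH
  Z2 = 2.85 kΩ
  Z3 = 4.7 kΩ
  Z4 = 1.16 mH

Step 1 — Angular frequency: ω = 2π·f = 2π·608 = 3820 rad/s.
Step 2 — Component impedances:
  Z1: Z = jωL = j·3820·0.101 = 0 + j385.8 Ω
  Z2: Z = R = 2850 Ω
  Z3: Z = R = 4700 Ω
  Z4: Z = jωL = j·3820·0.00116 = 0 + j4.431 Ω
Step 3 — Ladder network (open output): work backward from the far end, alternating series and parallel combinations. Z_in = 1774 + j386.5 Ω = 1816∠12.3° Ω.
Step 4 — Power factor: PF = cos(φ) = Re(Z)/|Z| = 1774.2/1815.8 = 0.9771.
Step 5 — Type: Im(Z) = 386.5 ⇒ lagging (phase φ = 12.3°).

PF = 0.9771 (lagging, φ = 12.3°)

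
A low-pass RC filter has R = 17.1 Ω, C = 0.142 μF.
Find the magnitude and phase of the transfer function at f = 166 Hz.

Step 1 — Angular frequency: ω = 2π·166 = 1043 rad/s.
Step 2 — Transfer function: H(jω) = 1/(1 + jωRC).
Step 3 — Denominator: 1 + jωRC = 1 + j·1043·17.1·1.42e-07 = 1 + j0.002533.
Step 4 — H = 1 - j0.002533.
Step 5 — Magnitude: |H| = 1 (-0.0 dB); phase: φ = -0.1°.

|H| = 1 (-0.0 dB), φ = -0.1°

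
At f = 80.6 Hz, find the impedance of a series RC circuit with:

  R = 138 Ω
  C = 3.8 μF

Step 1 — Angular frequency: ω = 2π·f = 2π·80.6 = 506.4 rad/s.
Step 2 — Component impedances:
  R: Z = R = 138 Ω
  C: Z = 1/(jωC) = -j/(ω·C) = 0 - j519.6 Ω
Step 3 — Series combination: Z_total = R + C = 138 - j519.6 Ω = 537.7∠-75.1° Ω.

Z = 138 - j519.6 Ω = 537.7∠-75.1° Ω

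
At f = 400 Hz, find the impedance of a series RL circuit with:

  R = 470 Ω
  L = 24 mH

Step 1 — Angular frequency: ω = 2π·f = 2π·400 = 2513 rad/s.
Step 2 — Component impedances:
  R: Z = R = 470 Ω
  L: Z = jωL = j·2513·0.024 = 0 + j60.32 Ω
Step 3 — Series combination: Z_total = R + L = 470 + j60.32 Ω = 473.9∠7.3° Ω.

Z = 470 + j60.32 Ω = 473.9∠7.3° Ω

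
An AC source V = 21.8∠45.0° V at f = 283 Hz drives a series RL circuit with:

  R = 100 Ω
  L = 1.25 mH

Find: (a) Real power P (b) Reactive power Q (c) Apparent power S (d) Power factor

Step 1 — Angular frequency: ω = 2π·f = 2π·283 = 1778 rad/s.
Step 2 — Component impedances:
  R: Z = R = 100 Ω
  L: Z = jωL = j·1778·0.00125 = 0 + j2.223 Ω
Step 3 — Series combination: Z_total = R + L = 100 + j2.223 Ω = 100∠1.3° Ω.
Step 4 — Source phasor: V = 21.8∠45.0° V = 15.41 + j15.41 V.
Step 5 — Current: I = V / Z = 0.1575 + j0.1506 A = 0.2179∠43.7° A.
Step 6 — Complex power: S = V·I* = 4.75 + j0.1056 VA.
Step 7 — Real power: P = Re(S) = 4.75 W.
Step 8 — Reactive power: Q = Im(S) = 0.1056 VAR.
Step 9 — Apparent power: |S| = 4.751 VA.
Step 10 — Power factor: PF = P/|S| = 0.9998 (lagging).

(a) P = 4.75 W  (b) Q = 0.1056 VAR  (c) S = 4.751 VA  (d) PF = 0.9998 (lagging)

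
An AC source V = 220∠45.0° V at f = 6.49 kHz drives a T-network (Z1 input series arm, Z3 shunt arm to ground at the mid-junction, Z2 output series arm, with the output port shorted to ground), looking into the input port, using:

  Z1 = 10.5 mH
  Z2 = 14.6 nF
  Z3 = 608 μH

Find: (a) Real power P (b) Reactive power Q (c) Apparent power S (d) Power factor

Step 1 — Angular frequency: ω = 2π·f = 2π·6490 = 4.078e+04 rad/s.
Step 2 — Component impedances:
  Z1: Z = jωL = j·4.078e+04·0.0105 = 0 + j428.2 Ω
  Z2: Z = 1/(jωC) = -j/(ω·C) = 0 - j1680 Ω
  Z3: Z = jωL = j·4.078e+04·0.000608 = 0 + j24.79 Ω
Step 3 — With the output port shorted to ground, the output series arm Z2 runs from the junction to ground; the shunt arm Z3 also runs from the junction to ground. They appear in parallel: Z3 || Z2 = 0 + j25.16 Ω.
Step 4 — Series with input arm Z1: Z_in = Z1 + (Z3 || Z2) = 0 + j453.3 Ω = 453.3∠90.0° Ω.
Step 5 — Source phasor: V = 220∠45.0° V = 155.6 + j155.6 V.
Step 6 — Current: I = V / Z = 0.3432 - j0.3432 A = 0.4853∠-45.0° A.
Step 7 — Complex power: S = V·I* = 0 + j106.8 VA.
Step 8 — Real power: P = Re(S) = 0 W.
Step 9 — Reactive power: Q = Im(S) = 106.8 VAR.
Step 10 — Apparent power: |S| = 106.8 VA.
Step 11 — Power factor: PF = P/|S| = 0 (lagging).

(a) P = 0 W  (b) Q = 106.8 VAR  (c) S = 106.8 VA  (d) PF = 0 (lagging)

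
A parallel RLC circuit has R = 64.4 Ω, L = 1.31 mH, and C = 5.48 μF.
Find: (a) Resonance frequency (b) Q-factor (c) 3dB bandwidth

Step 1 — Resonance: ω₀ = 1/√(LC) = 1/√(0.00131·5.48e-06) = 1.18e+04 rad/s.
Step 2 — f₀ = ω₀/(2π) = 1878 Hz.
Step 3 — Parallel Q: Q = R/(ω₀L) = 64.4/(1.18e+04·0.00131) = 4.165.
Step 4 — Bandwidth: Δω = ω₀/Q = 2834 rad/s; BW = Δω/(2π) = 451 Hz.

(a) f₀ = 1878 Hz  (b) Q = 4.165  (c) BW = 451 Hz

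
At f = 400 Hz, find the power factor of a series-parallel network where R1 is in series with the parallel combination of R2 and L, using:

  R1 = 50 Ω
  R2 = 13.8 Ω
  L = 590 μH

Step 1 — Angular frequency: ω = 2π·f = 2π·400 = 2513 rad/s.
Step 2 — Component impedances:
  R1: Z = R = 50 Ω
  R2: Z = R = 13.8 Ω
  L: Z = jωL = j·2513·0.00059 = 0 + j1.483 Ω
Step 3 — Parallel branch: R2 || L = 1/(1/R2 + 1/L) = 0.1575 + j1.466 Ω.
Step 4 — Series with R1: Z_total = R1 + (R2 || L) = 50.16 + j1.466 Ω = 50.18∠1.7° Ω.
Step 5 — Power factor: PF = cos(φ) = Re(Z)/|Z| = 50.16/50.18 = 0.9996.
Step 6 — Type: Im(Z) = 1.466 ⇒ lagging (phase φ = 1.7°).

PF = 0.9996 (lagging, φ = 1.7°)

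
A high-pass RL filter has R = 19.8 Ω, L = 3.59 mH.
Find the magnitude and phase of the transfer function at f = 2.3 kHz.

Step 1 — Angular frequency: ω = 2π·2300 = 1.445e+04 rad/s.
Step 2 — Transfer function: H(jω) = jωL/(R + jωL).
Step 3 — Numerator jωL = j·51.88; denominator R + jωL = 19.8 + j51.88.
Step 4 — H = 0.8729 + j0.3331.
Step 5 — Magnitude: |H| = 0.9343 (-0.6 dB); phase: φ = 20.9°.

|H| = 0.9343 (-0.6 dB), φ = 20.9°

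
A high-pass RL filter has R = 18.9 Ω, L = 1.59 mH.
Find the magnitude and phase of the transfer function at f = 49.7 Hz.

Step 1 — Angular frequency: ω = 2π·49.7 = 312.3 rad/s.
Step 2 — Transfer function: H(jω) = jωL/(R + jωL).
Step 3 — Numerator jωL = j·0.4965; denominator R + jωL = 18.9 + j0.4965.
Step 4 — H = 0.0006897 + j0.02625.
Step 5 — Magnitude: |H| = 0.02626 (-31.6 dB); phase: φ = 88.5°.

|H| = 0.02626 (-31.6 dB), φ = 88.5°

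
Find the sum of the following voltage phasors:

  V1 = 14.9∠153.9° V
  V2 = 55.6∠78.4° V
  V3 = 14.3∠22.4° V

Step 1 — Convert each phasor to rectangular form:
  V1 = 14.9·(cos(153.9°) + j·sin(153.9°)) = -13.38 + j6.555 V
  V2 = 55.6·(cos(78.4°) + j·sin(78.4°)) = 11.18 + j54.46 V
  V3 = 14.3·(cos(22.4°) + j·sin(22.4°)) = 13.22 + j5.449 V
Step 2 — Sum components: V_total = 11.02 + j66.47 V.
Step 3 — Convert to polar: |V_total| = 67.38 V, ∠V_total = 80.6°.

V_total = 67.38∠80.6° V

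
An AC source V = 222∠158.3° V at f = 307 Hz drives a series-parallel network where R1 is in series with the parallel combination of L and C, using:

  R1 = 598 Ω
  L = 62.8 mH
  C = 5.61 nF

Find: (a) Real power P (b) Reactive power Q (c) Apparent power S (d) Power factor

Step 1 — Angular frequency: ω = 2π·f = 2π·307 = 1929 rad/s.
Step 2 — Component impedances:
  R1: Z = R = 598 Ω
  L: Z = jωL = j·1929·0.0628 = 0 + j121.1 Ω
  C: Z = 1/(jωC) = -j/(ω·C) = 0 - j9.241e+04 Ω
Step 3 — Parallel branch: L || C = 1/(1/L + 1/C) = 0 + j121.3 Ω.
Step 4 — Series with R1: Z_total = R1 + (L || C) = 598 + j121.3 Ω = 610.2∠11.5° Ω.
Step 5 — Source phasor: V = 222∠158.3° V = -206.3 + j82.08 V.
Step 6 — Current: I = V / Z = -0.3046 + j0.199 A = 0.3638∠146.8° A.
Step 7 — Complex power: S = V·I* = 79.16 + j16.06 VA.
Step 8 — Real power: P = Re(S) = 79.16 W.
Step 9 — Reactive power: Q = Im(S) = 16.06 VAR.
Step 10 — Apparent power: |S| = 80.77 VA.
Step 11 — Power factor: PF = P/|S| = 0.98 (lagging).

(a) P = 79.16 W  (b) Q = 16.06 VAR  (c) S = 80.77 VA  (d) PF = 0.98 (lagging)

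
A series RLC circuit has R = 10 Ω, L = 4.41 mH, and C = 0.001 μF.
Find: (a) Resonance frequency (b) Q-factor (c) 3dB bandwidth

Step 1 — Resonance condition Im(Z)=0 gives ω₀ = 1/√(LC).
Step 2 — ω₀ = 1/√(0.00441·1e-09) = 4.762e+05 rad/s.
Step 3 — f₀ = ω₀/(2π) = 7.579e+04 Hz.
Step 4 — Series Q: Q = ω₀L/R = 4.762e+05·0.00441/10 = 210.
Step 5 — 3dB bandwidth: Δω = ω₀/Q = 2268 rad/s; BW = Δω/(2π) = 360.9 Hz.

(a) f₀ = 7.579e+04 Hz  (b) Q = 210  (c) BW = 360.9 Hz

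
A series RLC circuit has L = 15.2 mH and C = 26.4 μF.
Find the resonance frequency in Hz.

Step 1 — Resonance condition Im(Z)=0 gives ω₀ = 1/√(LC).
Step 2 — ω₀ = 1/√(0.0152·2.64e-05) = 1579 rad/s.
Step 3 — f₀ = ω₀/(2π) = 251.2 Hz.

f₀ = 251.2 Hz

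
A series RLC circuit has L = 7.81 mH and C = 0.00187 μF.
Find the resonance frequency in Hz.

Step 1 — Resonance condition Im(Z)=0 gives ω₀ = 1/√(LC).
Step 2 — ω₀ = 1/√(0.00781·1.87e-09) = 2.617e+05 rad/s.
Step 3 — f₀ = ω₀/(2π) = 4.165e+04 Hz.

f₀ = 4.165e+04 Hz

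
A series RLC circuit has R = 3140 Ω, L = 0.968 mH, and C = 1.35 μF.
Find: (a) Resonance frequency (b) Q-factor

Step 1 — Resonance condition Im(Z)=0 gives ω₀ = 1/√(LC).
Step 2 — ω₀ = 1/√(0.000968·1.35e-06) = 2.766e+04 rad/s.
Step 3 — f₀ = ω₀/(2π) = 4403 Hz.
Step 4 — Series Q: Q = ω₀L/R = 2.766e+04·0.000968/3140 = 0.008528.

(a) f₀ = 4403 Hz  (b) Q = 0.008528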